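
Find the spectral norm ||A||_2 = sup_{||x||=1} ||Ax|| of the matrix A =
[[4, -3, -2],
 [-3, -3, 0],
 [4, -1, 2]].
||A||_2 ≈ 6.5631 (= sqrt(largest eigenvalue of A^T A))

||A||_2 = sigma_max(A) = sqrt(lambda_max(A^T A)). Form the symmetric matrix M = A^T A =
[[41, -7, 0],
 [-7, 19, 4],
 [0, 4, 8]].
Its characteristic polynomial (trace, sum of principal 2x2 minors, determinant of M give the coefficients) is
  p(λ) = det(λ I - M) = λ^3 - 68λ^2 + 1194λ - 5184.
No integer candidate from the rational root theorem (±divisors of 5184) is a root, so the roots are irrational. The cubic discriminant is Δ = 113835168 > 0, so there are three distinct real roots. p(6) = -252 and p(7) = 185 have opposite signs, so a root lies in (6, 7); Newton's method refines it to λ ≈ 6.5492. p(18) = 108 and p(19) = -187 have opposite signs, so a root lies in (18, 19); Newton's method refines it to λ ≈ 18.3761. p(43) = -67 and p(44) = 888 have opposite signs, so a root lies in (43, 44); Newton's method refines it to λ ≈ 43.0746. Check (Vieta): the three roots sum to 68, matching tr M = 68.
So the eigenvalues of A^T A are ≈ 6.5492, 18.3761, 43.0746 (all ≥ 0, as they must be for A^T A). The largest is λ_max ≈ 43.0746, hence ||A||_2 = sqrt(λ_max) ≈ 6.5631.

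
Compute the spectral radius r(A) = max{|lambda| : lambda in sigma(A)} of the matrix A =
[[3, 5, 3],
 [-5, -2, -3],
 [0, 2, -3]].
r(A) ≈ 4.9355

The eigenvalues of A are the roots of its characteristic polynomial. With M = A (coefficients from the trace, the sum of principal 2x2 minors, and det A):
  p(λ) = det(λ I - M) = λ^3 + 2λ^2 + 22λ + 69.
No integer candidate from the rational root theorem (±divisors of 69) is a root, so the roots are irrational. The cubic discriminant is Δ = -116763 < 0, so there is one real root and a complex-conjugate pair. p(-3) = -6 and p(-2) = 25 have opposite signs, so a root lies in (-3, -2); Newton's method refines it to λ ≈ -2.8327. Dividing out (λ - (-2.8327)) leaves approximately λ^2 - 0.8327λ + 24.3587. For λ^2 - 0.8327λ + 24.3587 the discriminant is -96.7413. It is negative, so the remaining roots are the complex-conjugate pair λ ≈ 0.4163 ± 4.9179i. Their product equals the constant term, so |λ|^2 ≈ 24.3587 and |λ| ≈ 4.9355.
Thus the eigenvalues (to 4 decimals) are -2.8327 (modulus 2.8327); 0.4163 ± 4.9179i (modulus 4.9355). The spectral radius is the largest modulus: r(A) ≈ 4.9355. (Cross-check: r(A) ≤ ||A||_2 ≈ 8.6434; equality holds whenever A is normal, though it can also hold for some non-normal A.)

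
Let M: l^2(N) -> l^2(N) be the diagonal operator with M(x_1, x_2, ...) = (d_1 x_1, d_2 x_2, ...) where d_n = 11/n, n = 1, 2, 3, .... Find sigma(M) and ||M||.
sigma(M) = {11/n : n ≥ 1} ∪ {0}; ||M|| = 11

A bounded diagonal operator on l^2 with diagonal entries d_n has spectrum equal to the closure of {d_n : n ≥ 1}: every d_n is an eigenvalue (with eigenvector e_n), so {d_n} ⊂ sigma(M); the spectrum is closed, so its closure is too; and for lambda not in the closure, (M - lambda I) has bounded inverse (the diagonal entries 1/(d_n - lambda) are bounded). For our sequence d_n = 11/n, n = 1, 2, 3, ...:
  - {d_n} = {11/n : n ≥ 1}; the only limit point is 0
  - closure = {11/n : n ≥ 1} ∪ {0}
For the norm: a diagonal operator has ||M|| = sup_n |d_n|. Here d_n = 11/n is positive and decreasing, so sup_n |d_n| = d_1 = 11. So ||M|| = 11.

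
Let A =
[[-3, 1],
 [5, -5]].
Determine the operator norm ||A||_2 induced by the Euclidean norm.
||A||_2 = sqrt((60 + sqrt(3200))/2) ≈ 7.6344 (= sqrt(largest eigenvalue of A^T A))

||A||_2 = sigma_max(A) = sqrt(lambda_max(A^T A)). Form the symmetric matrix M = A^T A =
[[34, -28],
 [-28, 26]].
Its characteristic polynomial (trace, determinant of M give the coefficients) is
  p(λ) = det(λ I - M) = λ^2 - 60λ + 100.
For λ^2 - 60λ + 100 the discriminant is 3200. It is nonnegative but not a perfect square, so the roots are real and irrational: λ = (60 ± sqrt(3200))/2 ≈ 58.2843, 1.7157.
So the eigenvalues of A^T A are ≈ 1.7157, 58.2843 (all ≥ 0, as they must be for A^T A). The largest is λ_max = (60 + sqrt(3200))/2 ≈ 58.2843, hence ||A||_2 = sqrt(λ_max) = sqrt((60 + sqrt(3200))/2) ≈ 7.6344.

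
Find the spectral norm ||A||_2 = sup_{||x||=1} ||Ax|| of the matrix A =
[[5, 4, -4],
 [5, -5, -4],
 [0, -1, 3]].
||A||_2 ≈ 9.2839 (= sqrt(largest eigenvalue of A^T A))

||A||_2 = sigma_max(A) = sqrt(lambda_max(A^T A)). Form the symmetric matrix M = A^T A =
[[50, -5, -40],
 [-5, 42, 1],
 [-40, 1, 41]].
Its characteristic polynomial (trace, sum of principal 2x2 minors, determinant of M give the coefficients) is
  p(λ) = det(λ I - M) = λ^3 - 133λ^2 + 4246λ - 18225.
No integer candidate from the rational root theorem (±divisors of 18225) is a root, so the roots are irrational. The cubic discriminant is Δ = 17490539505 > 0, so there are three distinct real roots. p(5) = -195 and p(6) = 2679 have opposite signs, so a root lies in (5, 6); Newton's method refines it to λ ≈ 5.0654. p(41) = 1209 and p(42) = -417 have opposite signs, so a root lies in (41, 42); Newton's method refines it to λ ≈ 41.7445. p(86) = -681 and p(87) = 3003 have opposite signs, so a root lies in (86, 87); Newton's method refines it to λ ≈ 86.1901. Check (Vieta): the three roots sum to 133, matching tr M = 133.
So the eigenvalues of A^T A are ≈ 5.0654, 41.7445, 86.1901 (all ≥ 0, as they must be for A^T A). The largest is λ_max ≈ 86.1901, hence ||A||_2 = sqrt(λ_max) ≈ 9.2839.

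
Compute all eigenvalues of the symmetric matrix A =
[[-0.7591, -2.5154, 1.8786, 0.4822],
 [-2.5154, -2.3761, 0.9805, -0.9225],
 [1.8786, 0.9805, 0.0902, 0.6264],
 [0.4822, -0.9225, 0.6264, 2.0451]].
sigma(A) ≈ {-5, 0, 1, 3}

A is real symmetric, so its spectrum consists of real eigenvalues. Expanding the characteristic polynomial of the displayed matrix gives
  det(λ I - A) = p(λ) = λ^4 + (1)λ^3 + (-17)λ^2 + (15.0018)λ + (0).
Solving p(λ) = 0 yields eigenvalues ≈ -5, 0, 1, 3. (A is shown rounded to 4 decimals, so these recover the underlying integer eigenvalues to within that precision.)
Verification: the trace of A = -1 equals the sum of eigenvalues -1, and det(A) ≈ -0.0009 matches the eigenvalue product 0.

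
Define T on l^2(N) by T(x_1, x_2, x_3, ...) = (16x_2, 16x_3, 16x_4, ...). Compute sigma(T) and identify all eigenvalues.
sigma(T) = closed disk {z in C : |z| ≤ 16}; sigma_p(T) = open disk {z in C : |z| < 16}

Note T = 16·V where V is the unit left shift (V x)_k = x_{k+1}; so sigma(T) = 16·sigma(V) and ||T|| = 16||V||. ||T x||^2 = 256sum_{k≥2} |x_k|^2 ≤ 256||x||^2, with equality on {x : x_1 = 0}, so ||T|| = 16. For any lambda with |lambda| < 16, set r = lambda/16 (|r| < 1); the vector x = (1, r, r^2, ...) is in l^2 and satisfies T x = 16(r, r^2, ...) = lambda x, so lambda is an eigenvalue. On the boundary |lambda| = 16 the geometric series diverges, so no l^2 eigenvector exists, but these lambda lie in the approximate point spectrum. Hence sigma(T) is the closed disk of radius 16 and sigma_p(T) is the open disk.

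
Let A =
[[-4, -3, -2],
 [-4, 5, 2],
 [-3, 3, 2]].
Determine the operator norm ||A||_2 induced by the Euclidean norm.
||A||_2 ≈ 8.1736 (= sqrt(largest eigenvalue of A^T A))

||A||_2 = sigma_max(A) = sqrt(lambda_max(A^T A)). Form the symmetric matrix M = A^T A =
[[41, -17, -6],
 [-17, 43, 22],
 [-6, 22, 12]].
Its characteristic polynomial (trace, sum of principal 2x2 minors, determinant of M give the coefficients) is
  p(λ) = det(λ I - M) = λ^3 - 96λ^2 + 1962λ - 784.
No integer candidate from the rational root theorem (±divisors of 784) is a root, so the roots are irrational. The cubic discriminant is Δ = 5132935008 > 0, so there are three distinct real roots. p(0) = -784 and p(1) = 1083 have opposite signs, so a root lies in (0, 1); Newton's method refines it to λ ≈ 0.4077. p(28) = 840 and p(29) = -233 have opposite signs, so a root lies in (28, 29); Newton's method refines it to λ ≈ 28.7845. p(66) = -1972 and p(67) = 489 have opposite signs, so a root lies in (66, 67); Newton's method refines it to λ ≈ 66.8078. Check (Vieta): the three roots sum to 96, matching tr M = 96.
So the eigenvalues of A^T A are ≈ 0.4077, 28.7845, 66.8078 (all ≥ 0, as they must be for A^T A). The largest is λ_max ≈ 66.8078, hence ||A||_2 = sqrt(λ_max) ≈ 8.1736.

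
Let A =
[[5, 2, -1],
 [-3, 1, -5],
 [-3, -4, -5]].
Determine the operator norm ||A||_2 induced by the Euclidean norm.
||A||_2 ≈ 8.9821 (= sqrt(largest eigenvalue of A^T A))

||A||_2 = sigma_max(A) = sqrt(lambda_max(A^T A)). Form the symmetric matrix M = A^T A =
[[43, 19, 25],
 [19, 21, 13],
 [25, 13, 51]].
Its characteristic polynomial (trace, sum of principal 2x2 minors, determinant of M give the coefficients) is
  p(λ) = det(λ I - M) = λ^3 - 115λ^2 + 3012λ - 19600.
No integer candidate from the rational root theorem (±divisors of 19600) is a root, so the roots are irrational. The cubic discriminant is Δ = 3271857488 > 0, so there are three distinct real roots. p(9) = -1078 and p(10) = 20 have opposite signs, so a root lies in (9, 10); Newton's method refines it to λ ≈ 9.9803. p(24) = 272 and p(25) = -550 have opposite signs, so a root lies in (24, 25); Newton's method refines it to λ ≈ 24.3423. p(80) = -2640 and p(81) = 1298 have opposite signs, so a root lies in (80, 81); Newton's method refines it to λ ≈ 80.6774. Check (Vieta): the three roots sum to 115, matching tr M = 115.
So the eigenvalues of A^T A are ≈ 9.9803, 24.3423, 80.6774 (all ≥ 0, as they must be for A^T A). The largest is λ_max ≈ 80.6774, hence ||A||_2 = sqrt(λ_max) ≈ 8.9821.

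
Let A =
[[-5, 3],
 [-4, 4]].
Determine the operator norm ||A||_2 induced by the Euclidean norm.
||A||_2 = sqrt((66 + sqrt(4100))/2) ≈ 8.0632 (= sqrt(largest eigenvalue of A^T A))

||A||_2 = sigma_max(A) = sqrt(lambda_max(A^T A)). Form the symmetric matrix M = A^T A =
[[41, -31],
 [-31, 25]].
Its characteristic polynomial (trace, determinant of M give the coefficients) is
  p(λ) = det(λ I - M) = λ^2 - 66λ + 64.
For λ^2 - 66λ + 64 the discriminant is 4100. It is nonnegative but not a perfect square, so the roots are real and irrational: λ = (66 ± sqrt(4100))/2 ≈ 65.0156, 0.9844.
So the eigenvalues of A^T A are ≈ 0.9844, 65.0156 (all ≥ 0, as they must be for A^T A). The largest is λ_max = (66 + sqrt(4100))/2 ≈ 65.0156, hence ||A||_2 = sqrt(λ_max) = sqrt((66 + sqrt(4100))/2) ≈ 8.0632.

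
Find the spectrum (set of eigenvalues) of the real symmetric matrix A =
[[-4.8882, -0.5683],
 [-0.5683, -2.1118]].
sigma(A) ≈ {-5, -2}

A is real symmetric, so its spectrum consists of real eigenvalues. Expanding the characteristic polynomial of the displayed matrix gives
  det(λ I - A) = p(λ) = λ^2 + (7)λ + (10).
Solving p(λ) = 0 yields eigenvalues ≈ -5, -2. (A is shown rounded to 4 decimals, so these recover the underlying integer eigenvalues to within that precision.)
Verification: the trace of A = -7 equals the sum of eigenvalues -7, and det(A) ≈ 9.9999 matches the eigenvalue product 10.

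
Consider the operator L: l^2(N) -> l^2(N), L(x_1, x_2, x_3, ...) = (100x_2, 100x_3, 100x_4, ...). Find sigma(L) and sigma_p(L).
sigma(L) = closed disk {z in C : |z| ≤ 100}; sigma_p(L) = open disk {z in C : |z| < 100}

Note L = 100·V where V is the unit left shift (V x)_k = x_{k+1}; so sigma(L) = 100·sigma(V) and ||L|| = 100||V||. ||L x||^2 = 10000sum_{k≥2} |x_k|^2 ≤ 10000||x||^2, with equality on {x : x_1 = 0}, so ||L|| = 100. For any lambda with |lambda| < 100, set r = lambda/100 (|r| < 1); the vector x = (1, r, r^2, ...) is in l^2 and satisfies L x = 100(r, r^2, ...) = lambda x, so lambda is an eigenvalue. On the boundary |lambda| = 100 the geometric series diverges, so no l^2 eigenvector exists, but these lambda lie in the approximate point spectrum. Hence sigma(L) is the closed disk of radius 100 and sigma_p(L) is the open disk.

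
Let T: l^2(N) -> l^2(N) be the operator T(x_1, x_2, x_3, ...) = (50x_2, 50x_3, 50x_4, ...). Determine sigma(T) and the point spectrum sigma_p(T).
sigma(T) = closed disk {z in C : |z| ≤ 50}; sigma_p(T) = open disk {z in C : |z| < 50}

Note T = 50·V where V is the unit left shift (V x)_k = x_{k+1}; so sigma(T) = 50·sigma(V) and ||T|| = 50||V||. ||T x||^2 = 2500sum_{k≥2} |x_k|^2 ≤ 2500||x||^2, with equality on {x : x_1 = 0}, so ||T|| = 50. For any lambda with |lambda| < 50, set r = lambda/50 (|r| < 1); the vector x = (1, r, r^2, ...) is in l^2 and satisfies T x = 50(r, r^2, ...) = lambda x, so lambda is an eigenvalue. On the boundary |lambda| = 50 the geometric series diverges, so no l^2 eigenvector exists, but these lambda lie in the approximate point spectrum. Hence sigma(T) is the closed disk of radius 50 and sigma_p(T) is the open disk.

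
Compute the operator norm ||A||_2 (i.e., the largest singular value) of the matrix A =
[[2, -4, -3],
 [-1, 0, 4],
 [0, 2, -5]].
||A||_2 ≈ 7.2483 (= sqrt(largest eigenvalue of A^T A))

||A||_2 = sigma_max(A) = sqrt(lambda_max(A^T A)). Form the symmetric matrix M = A^T A =
[[5, -8, -10],
 [-8, 20, 2],
 [-10, 2, 50]].
Its characteristic polynomial (trace, sum of principal 2x2 minors, determinant of M give the coefficients) is
  p(λ) = det(λ I - M) = λ^3 - 75λ^2 + 1182λ - 100.
No integer candidate from the rational root theorem (±divisors of 100) is a root, so the roots are irrational. The cubic discriminant is Δ = 1243770228 > 0, so there are three distinct real roots. p(0) = -100 and p(1) = 1008 have opposite signs, so a root lies in (0, 1); Newton's method refines it to λ ≈ 0.0851. p(22) = 252 and p(23) = -422 have opposite signs, so a root lies in (22, 23); Newton's method refines it to λ ≈ 22.3765. p(52) = -828 and p(53) = 748 have opposite signs, so a root lies in (52, 53); Newton's method refines it to λ ≈ 52.5384. Check (Vieta): the three roots sum to 75, matching tr M = 75.
So the eigenvalues of A^T A are ≈ 0.0851, 22.3765, 52.5384 (all ≥ 0, as they must be for A^T A). The largest is λ_max ≈ 52.5384, hence ||A||_2 = sqrt(λ_max) ≈ 7.2483.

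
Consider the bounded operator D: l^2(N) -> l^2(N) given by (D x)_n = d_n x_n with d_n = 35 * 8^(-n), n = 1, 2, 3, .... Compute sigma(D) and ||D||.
sigma(D) = {35 * 8^(-n) : n ≥ 1} ∪ {0}; ||D|| = 35/8

A bounded diagonal operator on l^2 with diagonal entries d_n has spectrum equal to the closure of {d_n : n ≥ 1}: every d_n is an eigenvalue (with eigenvector e_n), so {d_n} ⊂ sigma(D); the spectrum is closed, so its closure is too; and for lambda not in the closure, (D - lambda I) has bounded inverse (the diagonal entries 1/(d_n - lambda) are bounded). For our sequence d_n = 35 * 8^(-n), n = 1, 2, 3, ...:
  - {d_n} = {35 * 8^(-n) : n ≥ 1}; the only limit point is 0
  - closure = {35 * 8^(-n) : n ≥ 1} ∪ {0}
For the norm: a diagonal operator has ||D|| = sup_n |d_n|. Here d_n = 35 * 8^(-n) is positive and decreasing, so sup_n |d_n| = d_1 = 35/8. So ||D|| = 35/8.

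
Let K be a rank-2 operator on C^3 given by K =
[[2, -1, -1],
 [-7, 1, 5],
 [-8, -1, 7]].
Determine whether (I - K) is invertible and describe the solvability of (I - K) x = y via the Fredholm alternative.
(I - K) is invertible (det(I - K) = 4 ≠ 0), so for every y in C^3 the equation (I - K) x = y has a unique solution.

K has rank 2 and factors as K = U V^T = u1 v1^T + u2 v2^T with u1 = (-1, 3, 3), v1 = (-3, -1, 3), u2 = (1, -2, -1), v2 = (-1, -2, 2) (multiplying out reproduces the displayed K). The nonzero eigenvalues of U V^T coincide with those of the 2 x 2 matrix G = V^T U = [[v1·u1, v1·u2], [v2·u1, v2·u2]] = [[9, -4], [1, 1]], and by the Sylvester determinant identity det(I_3 - U V^T) = det(I_2 - V^T U) = det([[-8, 4], [-1, 0]]) = (-8)(0) - (4)(-1) = 4. (Direct check: I - K =
[[-1, 1, 1],
 [7, 0, -5],
 [8, 1, -6]]
has determinant 4.) The finite-dimensional Fredholm alternative says: either (I - K) is invertible, or ker(I - K) ≠ {0} and then range(I - K) = ker((I - K)^*)^⊥, with dim ker(I - K) = dim ker((I - K)^*). Since det(I - K) ≠ 0, 1 is not an eigenvalue of K and ker(I - K) = {0}, so we are in the first case: for every y there is a unique x = (I - K)^(-1) y. (Explicitly, by the Woodbury identity, (I - U V^T)^(-1) = I + U (I_2 - G)^(-1) V^T.)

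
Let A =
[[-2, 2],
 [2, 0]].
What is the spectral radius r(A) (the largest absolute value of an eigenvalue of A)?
r(A) = (2 + sqrt(20))/2 ≈ 3.2361

The eigenvalues of A are the roots of its characteristic polynomial. With M = A (coefficients from the trace and determinant):
  p(λ) = det(λ I - M) = λ^2 + 2λ - 4.
For λ^2 + 2λ - 4 the discriminant is 20. It is nonnegative but not a perfect square, so the roots are real and irrational: λ = (-2 ± sqrt(20))/2 ≈ 1.2361, -3.2361.
Thus the eigenvalues (to 4 decimals) are 1.2361 (modulus 1.2361); -3.2361 (modulus 3.2361). The spectral radius is the largest modulus: r(A) = (2 + sqrt(20))/2 ≈ 3.2361. (Cross-check: r(A) ≤ ||A||_2 ≈ 3.2361; equality holds whenever A is normal, though it can also hold for some non-normal A.)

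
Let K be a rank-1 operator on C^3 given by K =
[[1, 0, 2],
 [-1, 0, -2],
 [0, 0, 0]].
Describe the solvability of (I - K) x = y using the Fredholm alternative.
(I - K) is singular (det(I - K) = 0, i.e. 1 ∈ sigma(K)). (I - K) x = y is solvable iff y ⊥ ker((I - K)^*) = span{(1, 0, 2)}, i.e. iff y_1 + 2y_3 = 0. When solvable, the solutions are x = y + c·(1, -1, 0), c arbitrary (ker(I - K) = span{(1, -1, 0)}, dimension 1).

K has rank 1, so it is an outer product K = u v^T: every row of K is a multiple of one row vector. Reading off the entries, u = (1, -1, 0) and v = (1, 0, 2) (row i of K equals u_i·v^T). A rank-one matrix u v^T satisfies K u = u (v·u) and kills the (2)-dimensional subspace v^⊥, so its characteristic polynomial is lambda^2 (lambda - v·u) with v·u = tr K = 1. Hence the eigenvalues of I - K are 1 (multiplicity 2) and 1 - (1) = 0, so det(I - K) = 0. (Direct check: I - K =
[[0, 0, -2],
 [1, 1, 2],
 [0, 0, 1]]
has determinant 0.) So 1 is an eigenvalue of K and (I - K) is not invertible. The finite-dimensional Fredholm alternative says: either (I - K) is invertible, or ker(I - K) ≠ {0} and then range(I - K) = ker((I - K)^*)^⊥, with dim ker(I - K) = dim ker((I - K)^*). We are in the second case, so we need both kernels. Kernel of I - K: (I - K) u = u - u (v·u) = u - u = 0, so ker(I - K) = span{u} = span{(1, -1, 0)} (it is exactly 1-dimensional because rank(I - K) = 2). Kernel of the adjoint: K is real, so (I - K)^* = I - K^T = I - v u^T, and (I - v u^T) v = v - v (u·v) = 0; hence ker((I - K)^*) = span{v} = span{(1, 0, 2)}. Therefore (I - K) x = y is solvable iff <y, v> = 0, i.e. iff y_1 + 2y_3 = 0. When this holds, K y = u (v·y) = 0, so (I - K) y = y and x = y is a particular solution; the full solution set is the line x = y + c·u = y + c·(1, -1, 0), c ∈ C.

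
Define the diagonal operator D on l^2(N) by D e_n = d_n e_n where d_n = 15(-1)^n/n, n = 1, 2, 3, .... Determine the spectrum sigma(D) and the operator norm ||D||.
sigma(D) = {15(-1)^n/n : n ≥ 1} ∪ {0}; ||D|| = 15

A bounded diagonal operator on l^2 with diagonal entries d_n has spectrum equal to the closure of {d_n : n ≥ 1}: every d_n is an eigenvalue (with eigenvector e_n), so {d_n} ⊂ sigma(D); the spectrum is closed, so its closure is too; and for lambda not in the closure, (D - lambda I) has bounded inverse (the diagonal entries 1/(d_n - lambda) are bounded). For our sequence d_n = 15(-1)^n/n, n = 1, 2, 3, ...:
  - {d_n} = {15(-1)^n/n : n ≥ 1}; the only limit point is 0
  - closure = {15(-1)^n/n : n ≥ 1} ∪ {0}
For the norm: a diagonal operator has ||D|| = sup_n |d_n|. Here |d_n| = 15/n is decreasing, so sup_n |d_n| = |d_1| = 15. So ||D|| = 15.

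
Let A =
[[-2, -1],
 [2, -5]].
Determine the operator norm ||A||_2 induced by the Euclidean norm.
||A||_2 = sqrt((34 + sqrt(580))/2) ≈ 5.389 (= sqrt(largest eigenvalue of A^T A))

||A||_2 = sigma_max(A) = sqrt(lambda_max(A^T A)). Form the symmetric matrix M = A^T A =
[[8, -8],
 [-8, 26]].
Its characteristic polynomial (trace, determinant of M give the coefficients) is
  p(λ) = det(λ I - M) = λ^2 - 34λ + 144.
For λ^2 - 34λ + 144 the discriminant is 580. It is nonnegative but not a perfect square, so the roots are real and irrational: λ = (34 ± sqrt(580))/2 ≈ 29.0416, 4.9584.
So the eigenvalues of A^T A are ≈ 4.9584, 29.0416 (all ≥ 0, as they must be for A^T A). The largest is λ_max = (34 + sqrt(580))/2 ≈ 29.0416, hence ||A||_2 = sqrt(λ_max) = sqrt((34 + sqrt(580))/2) ≈ 5.389.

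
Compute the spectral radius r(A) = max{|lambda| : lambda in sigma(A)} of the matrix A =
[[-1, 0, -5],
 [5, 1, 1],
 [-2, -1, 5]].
r(A) ≈ 6.6946

The eigenvalues of A are the roots of its characteristic polynomial. With M = A (coefficients from the trace, the sum of principal 2x2 minors, and det A):
  p(λ) = det(λ I - M) = λ^3 - 5λ^2 - 10λ - 9.
No integer candidate from the rational root theorem (±divisors of 9) is a root, so the roots are irrational. The cubic discriminant is Δ = -8287 < 0, so there is one real root and a complex-conjugate pair. p(6) = -33 and p(7) = 19 have opposite signs, so a root lies in (6, 7); Newton's method refines it to λ ≈ 6.6946. Dividing out (λ - (6.6946)) leaves approximately λ^2 + 1.6946λ + 1.3444. For λ^2 + 1.6946λ + 1.3444 the discriminant is -2.5059. It is negative, so the remaining roots are the complex-conjugate pair λ ≈ -0.8473 ± 0.7915i. Their product equals the constant term, so |λ|^2 ≈ 1.3444 and |λ| ≈ 1.1595.
Thus the eigenvalues (to 4 decimals) are 6.6946 (modulus 6.6946); -0.8473 ± 0.7915i (modulus 1.1595). The spectral radius is the largest modulus: r(A) ≈ 6.6946. (Cross-check: r(A) ≤ ||A||_2 ≈ 7.1652; equality holds whenever A is normal, though it can also hold for some non-normal A.)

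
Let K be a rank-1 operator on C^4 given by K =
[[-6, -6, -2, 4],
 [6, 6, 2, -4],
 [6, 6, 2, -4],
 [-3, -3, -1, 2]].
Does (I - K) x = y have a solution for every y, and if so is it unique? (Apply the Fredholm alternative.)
(I - K) is invertible (det(I - K) = -3 ≠ 0), so for every y in C^4 the equation (I - K) x = y has a unique solution.

K has rank 1, so it is an outer product K = u v^T: every row of K is a multiple of one row vector. Reading off the entries, u = (-2, 2, 2, -1) and v = (3, 3, 1, -2) (row i of K equals u_i·v^T). A rank-one matrix u v^T satisfies K u = u (v·u) and kills the (3)-dimensional subspace v^⊥, so its characteristic polynomial is lambda^3 (lambda - v·u) with v·u = tr K = 4. Hence the eigenvalues of I - K are 1 (multiplicity 3) and 1 - (4) = -3, so det(I - K) = -3. (Direct check: I - K =
[[7, 6, 2, -4],
 [-6, -5, -2, 4],
 [-6, -6, -1, 4],
 [3, 3, 1, -1]]
has determinant -3.) The finite-dimensional Fredholm alternative says: either (I - K) is invertible, or ker(I - K) ≠ {0} and then range(I - K) = ker((I - K)^*)^⊥, with dim ker(I - K) = dim ker((I - K)^*). Since det(I - K) ≠ 0, 1 is not an eigenvalue of K and ker(I - K) = {0}, so we are in the first case: for every y there is a unique x = (I - K)^(-1) y. Explicitly, by the Sherman–Morrison formula, (I - u v^T)^(-1) = I + u v^T/(1 - v·u), i.e. (I - K)^(-1) = I + K/(-3).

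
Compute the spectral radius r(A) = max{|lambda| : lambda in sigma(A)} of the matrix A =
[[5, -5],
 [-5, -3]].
r(A) = (2 + sqrt(164))/2 ≈ 7.4031

The eigenvalues of A are the roots of its characteristic polynomial. With M = A (coefficients from the trace and determinant):
  p(λ) = det(λ I - M) = λ^2 - 2λ - 40.
For λ^2 - 2λ - 40 the discriminant is 164. It is nonnegative but not a perfect square, so the roots are real and irrational: λ = (2 ± sqrt(164))/2 ≈ 7.4031, -5.4031.
Thus the eigenvalues (to 4 decimals) are 7.4031 (modulus 7.4031); -5.4031 (modulus 5.4031). The spectral radius is the largest modulus: r(A) = (2 + sqrt(164))/2 ≈ 7.4031. (Cross-check: r(A) ≤ ||A||_2 ≈ 7.4031; equality holds whenever A is normal, though it can also hold for some non-normal A.)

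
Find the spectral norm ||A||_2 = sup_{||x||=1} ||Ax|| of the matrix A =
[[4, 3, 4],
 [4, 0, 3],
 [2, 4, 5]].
||A||_2 ≈ 10.0138 (= sqrt(largest eigenvalue of A^T A))

||A||_2 = sigma_max(A) = sqrt(lambda_max(A^T A)). Form the symmetric matrix M = A^T A =
[[36, 20, 38],
 [20, 25, 32],
 [38, 32, 50]].
Its characteristic polynomial (trace, sum of principal 2x2 minors, determinant of M give the coefficients) is
  p(λ) = det(λ I - M) = λ^3 - 111λ^2 + 1082λ - 676.
No integer candidate from the rational root theorem (±divisors of 676) is a root, so the roots are irrational. The cubic discriminant is Δ = 7108585492 > 0, so there are three distinct real roots. p(0) = -676 and p(1) = 296 have opposite signs, so a root lies in (0, 1); Newton's method refines it to λ ≈ 0.6706. p(10) = 44 and p(11) = -874 have opposite signs, so a root lies in (10, 11); Newton's method refines it to λ ≈ 10.0522. p(100) = -2476 and p(101) = 6596 have opposite signs, so a root lies in (100, 101); Newton's method refines it to λ ≈ 100.2771. Check (Vieta): the three roots sum to 111, matching tr M = 111.
So the eigenvalues of A^T A are ≈ 0.6706, 10.0522, 100.2771 (all ≥ 0, as they must be for A^T A). The largest is λ_max ≈ 100.2771, hence ||A||_2 = sqrt(λ_max) ≈ 10.0138.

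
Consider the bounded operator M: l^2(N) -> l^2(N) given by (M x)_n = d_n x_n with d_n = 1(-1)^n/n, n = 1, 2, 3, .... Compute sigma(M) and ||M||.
sigma(M) = {1(-1)^n/n : n ≥ 1} ∪ {0}; ||M|| = 1

A bounded diagonal operator on l^2 with diagonal entries d_n has spectrum equal to the closure of {d_n : n ≥ 1}: every d_n is an eigenvalue (with eigenvector e_n), so {d_n} ⊂ sigma(M); the spectrum is closed, so its closure is too; and for lambda not in the closure, (M - lambda I) has bounded inverse (the diagonal entries 1/(d_n - lambda) are bounded). For our sequence d_n = 1(-1)^n/n, n = 1, 2, 3, ...:
  - {d_n} = {1(-1)^n/n : n ≥ 1}; the only limit point is 0
  - closure = {1(-1)^n/n : n ≥ 1} ∪ {0}
For the norm: a diagonal operator has ||M|| = sup_n |d_n|. Here |d_n| = 1/n is decreasing, so sup_n |d_n| = |d_1| = 1. So ||M|| = 1.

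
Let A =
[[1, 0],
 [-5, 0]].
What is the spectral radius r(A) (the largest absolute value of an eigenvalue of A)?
r(A) = 1

The eigenvalues of A are the roots of its characteristic polynomial. With M = A (coefficients from the trace and determinant):
  p(λ) = det(λ I - M) = λ^2 - λ.
For λ^2 - λ the discriminant is 1. It is a perfect square (1^2), so the roots are rational: λ = (1 ± 1)/2 = 1, 0.
Thus the eigenvalues (to 4 decimals) are 1 (modulus 1); 0 (modulus 0). The spectral radius is the largest modulus: r(A) = 1. (Cross-check: r(A) ≤ ||A||_2 ≈ 5.099; equality holds whenever A is normal, though it can also hold for some non-normal A.)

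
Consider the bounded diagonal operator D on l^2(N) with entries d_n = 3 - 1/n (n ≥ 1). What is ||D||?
||D|| = 3

For a diagonal operator on l^2 with entries d_n, ||D|| = sup_n |d_n|. Here d_1 = 2, d_2 = 5/2, ..., and d_n = 3 - 1/n increases monotonically toward 3. All terms lie in [2, 3), so |d_n| = d_n and the supremum is the limit 3, which is not attained by any individual d_n. Hence ||D|| = 3.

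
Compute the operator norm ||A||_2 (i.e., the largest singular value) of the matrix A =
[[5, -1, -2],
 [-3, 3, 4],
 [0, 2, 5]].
||A||_2 ≈ 8.6437 (= sqrt(largest eigenvalue of A^T A))

||A||_2 = sigma_max(A) = sqrt(lambda_max(A^T A)). Form the symmetric matrix M = A^T A =
[[34, -14, -22],
 [-14, 14, 24],
 [-22, 24, 45]].
Its characteristic polynomial (trace, sum of principal 2x2 minors, determinant of M give the coefficients) is
  p(λ) = det(λ I - M) = λ^3 - 93λ^2 + 1380λ - 1024.
No integer candidate from the rational root theorem (±divisors of 1024) is a root, so the roots are irrational. The cubic discriminant is Δ = 5001472656 > 0, so there are three distinct real roots. p(0) = -1024 and p(1) = 264 have opposite signs, so a root lies in (0, 1); Newton's method refines it to λ ≈ 0.783. p(17) = 472 and p(18) = -484 have opposite signs, so a root lies in (17, 18); Newton's method refines it to λ ≈ 17.5043. p(74) = -2948 and p(75) = 1226 have opposite signs, so a root lies in (74, 75); Newton's method refines it to λ ≈ 74.7127. Check (Vieta): the three roots sum to 93, matching tr M = 93.
So the eigenvalues of A^T A are ≈ 0.783, 17.5043, 74.7127 (all ≥ 0, as they must be for A^T A). The largest is λ_max ≈ 74.7127, hence ||A||_2 = sqrt(λ_max) ≈ 8.6437.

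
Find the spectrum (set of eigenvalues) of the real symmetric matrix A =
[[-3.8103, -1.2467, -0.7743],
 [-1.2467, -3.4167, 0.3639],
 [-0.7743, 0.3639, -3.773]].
sigma(A) ≈ {-5, -4, -2}

A is real symmetric, so its spectrum consists of real eigenvalues. Expanding the characteristic polynomial of the displayed matrix gives
  det(λ I - A) = p(λ) = λ^3 + (11)λ^2 + (38)λ + (40).
Solving p(λ) = 0 yields eigenvalues ≈ -5, -4, -2. (A is shown rounded to 4 decimals, so these recover the underlying integer eigenvalues to within that precision.)
Verification: the trace of A = -11 equals the sum of eigenvalues -11, and det(A) ≈ -39.9996 matches the eigenvalue product -40.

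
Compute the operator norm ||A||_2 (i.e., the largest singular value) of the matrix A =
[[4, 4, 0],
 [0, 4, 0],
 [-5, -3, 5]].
||A||_2 ≈ 9.2409 (= sqrt(largest eigenvalue of A^T A))

||A||_2 = sigma_max(A) = sqrt(lambda_max(A^T A)). Form the symmetric matrix M = A^T A =
[[41, 31, -25],
 [31, 41, -15],
 [-25, -15, 25]].
Its characteristic polynomial (trace, sum of principal 2x2 minors, determinant of M give the coefficients) is
  p(λ) = det(λ I - M) = λ^3 - 107λ^2 + 1920λ - 6400.
No integer candidate from the rational root theorem (±divisors of 6400) is a root, so the roots are irrational. The cubic discriminant is Δ = 5093708800 > 0, so there are three distinct real roots. p(4) = -368 and p(5) = 650 have opposite signs, so a root lies in (4, 5); Newton's method refines it to λ ≈ 4.3408. p(17) = 230 and p(18) = -676 have opposite signs, so a root lies in (17, 18); Newton's method refines it to λ ≈ 17.2656. p(85) = -2150 and p(86) = 3404 have opposite signs, so a root lies in (85, 86); Newton's method refines it to λ ≈ 85.3935. Check (Vieta): the three roots sum to 107, matching tr M = 107.
So the eigenvalues of A^T A are ≈ 4.3408, 17.2656, 85.3935 (all ≥ 0, as they must be for A^T A). The largest is λ_max ≈ 85.3935, hence ||A||_2 = sqrt(λ_max) ≈ 9.2409.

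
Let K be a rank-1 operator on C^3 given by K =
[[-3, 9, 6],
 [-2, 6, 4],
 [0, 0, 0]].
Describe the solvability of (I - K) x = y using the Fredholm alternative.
(I - K) is invertible (det(I - K) = -2 ≠ 0), so for every y in C^3 the equation (I - K) x = y has a unique solution.

K has rank 1, so it is an outer product K = u v^T: every row of K is a multiple of one row vector. Reading off the entries, u = (3, 2, 0) and v = (-1, 3, 2) (row i of K equals u_i·v^T). A rank-one matrix u v^T satisfies K u = u (v·u) and kills the (2)-dimensional subspace v^⊥, so its characteristic polynomial is lambda^2 (lambda - v·u) with v·u = tr K = 3. Hence the eigenvalues of I - K are 1 (multiplicity 2) and 1 - (3) = -2, so det(I - K) = -2. (Direct check: I - K =
[[4, -9, -6],
 [2, -5, -4],
 [0, 0, 1]]
has determinant -2.) The finite-dimensional Fredholm alternative says: either (I - K) is invertible, or ker(I - K) ≠ {0} and then range(I - K) = ker((I - K)^*)^⊥, with dim ker(I - K) = dim ker((I - K)^*). Since det(I - K) ≠ 0, 1 is not an eigenvalue of K and ker(I - K) = {0}, so we are in the first case: for every y there is a unique x = (I - K)^(-1) y. Explicitly, by the Sherman–Morrison formula, (I - u v^T)^(-1) = I + u v^T/(1 - v·u), i.e. (I - K)^(-1) = I + K/(-2).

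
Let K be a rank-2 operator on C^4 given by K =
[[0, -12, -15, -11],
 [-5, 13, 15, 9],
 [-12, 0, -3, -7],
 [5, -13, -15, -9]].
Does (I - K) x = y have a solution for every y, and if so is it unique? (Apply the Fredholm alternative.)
(I - K) is invertible (det(I - K) = -302 ≠ 0), so for every y in C^4 the equation (I - K) x = y has a unique solution.

K has rank 2 and factors as K = U V^T = u1 v1^T + u2 v2^T with u1 = (-3, 2, -3, -2), v1 = (2, 2, 3, 3), u2 = (-2, 3, 2, -3), v2 = (-3, 3, 3, 1) (multiplying out reproduces the displayed K). The nonzero eigenvalues of U V^T coincide with those of the 2 x 2 matrix G = V^T U = [[v1·u1, v1·u2], [v2·u1, v2·u2]] = [[-17, -1], [4, 18]], and by the Sylvester determinant identity det(I_4 - U V^T) = det(I_2 - V^T U) = det([[18, 1], [-4, -17]]) = (18)(-17) - (1)(-4) = -302. (Direct check: I - K =
[[1, 12, 15, 11],
 [5, -12, -15, -9],
 [12, 0, 4, 7],
 [-5, 13, 15, 10]]
has determinant -302.) The finite-dimensional Fredholm alternative says: either (I - K) is invertible, or ker(I - K) ≠ {0} and then range(I - K) = ker((I - K)^*)^⊥, with dim ker(I - K) = dim ker((I - K)^*). Since det(I - K) ≠ 0, 1 is not an eigenvalue of K and ker(I - K) = {0}, so we are in the first case: for every y there is a unique x = (I - K)^(-1) y. (Explicitly, by the Woodbury identity, (I - U V^T)^(-1) = I + U (I_2 - G)^(-1) V^T.)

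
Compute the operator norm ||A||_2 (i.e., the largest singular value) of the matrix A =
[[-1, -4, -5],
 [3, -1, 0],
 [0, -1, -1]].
||A||_2 ≈ 6.6312 (= sqrt(largest eigenvalue of A^T A))

||A||_2 = sigma_max(A) = sqrt(lambda_max(A^T A)). Form the symmetric matrix M = A^T A =
[[10, 1, 5],
 [1, 18, 21],
 [5, 21, 26]].
Its characteristic polynomial (trace, sum of principal 2x2 minors, determinant of M give the coefficients) is
  p(λ) = det(λ I - M) = λ^3 - 54λ^2 + 441λ - 4.
No integer candidate from the rational root theorem (±divisors of 4) is a root, so the roots are irrational. The cubic discriminant is Δ = 223236864 > 0, so there are three distinct real roots. p(0) = -4 and p(1) = 384 have opposite signs, so a root lies in (0, 1); Newton's method refines it to λ ≈ 0.0091. p(10) = 6 and p(11) = -356 have opposite signs, so a root lies in (10, 11); Newton's method refines it to λ ≈ 10.0177. p(43) = -1380 and p(44) = 40 have opposite signs, so a root lies in (43, 44); Newton's method refines it to λ ≈ 43.9732. Check (Vieta): the three roots sum to 54, matching tr M = 54.
So the eigenvalues of A^T A are ≈ 0.0091, 10.0177, 43.9732 (all ≥ 0, as they must be for A^T A). The largest is λ_max ≈ 43.9732, hence ||A||_2 = sqrt(λ_max) ≈ 6.6312.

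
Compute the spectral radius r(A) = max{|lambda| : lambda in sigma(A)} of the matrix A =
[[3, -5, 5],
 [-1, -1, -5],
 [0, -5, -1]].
r(A) = 6

The eigenvalues of A are the roots of its characteristic polynomial. With M = A (coefficients from the trace, the sum of principal 2x2 minors, and det A):
  p(λ) = det(λ I - M) = λ^3 - λ^2 - 35λ + 42.
By the rational root theorem any rational root is an integer divisor of 42. Testing λ = -6: p(-6) = -216 - 36 + 210 + 42 = 0, so λ = -6 is a root. Dividing out (λ + 6) leaves p(λ) = (λ + 6)(λ^2 - 7λ + 7). For λ^2 - 7λ + 7 the discriminant is 21. It is nonnegative but not a perfect square, so the roots are real and irrational: λ = (7 ± sqrt(21))/2 ≈ 5.7913, 1.2087.
Thus the eigenvalues (to 4 decimals) are 5.7913 (modulus 5.7913); 1.2087 (modulus 1.2087); -6 (modulus 6). The spectral radius is the largest modulus: r(A) = 6. (Cross-check: r(A) ≤ ||A||_2 ≈ 8.658; equality holds whenever A is normal, though it can also hold for some non-normal A.)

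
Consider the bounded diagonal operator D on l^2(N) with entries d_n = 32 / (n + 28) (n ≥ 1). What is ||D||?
||D|| = 32/29 (attained at n = 1)

For D diagonal, ||D|| = sup_n |d_n| = sup_n 32/(n + 28). This is positive and strictly decreasing in n, so the supremum is attained at n = 1: d_1 = 32/(1 + 28) = 32/29. Hence ||D|| = 32/29.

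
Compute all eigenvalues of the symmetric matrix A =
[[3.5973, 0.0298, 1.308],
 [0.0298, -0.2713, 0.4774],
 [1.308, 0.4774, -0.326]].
sigma(A) ≈ {-1, 0, 4}

A is real symmetric, so its spectrum consists of real eigenvalues. Expanding the characteristic polynomial of the displayed matrix gives
  det(λ I - A) = p(λ) = λ^3 + (-3)λ^2 + (-4)λ + (0).
Solving p(λ) = 0 yields eigenvalues ≈ -1, 0, 4. (A is shown rounded to 4 decimals, so these recover the underlying integer eigenvalues to within that precision.)
Verification: the trace of A = 3 equals the sum of eigenvalues 3, and det(A) ≈ -0.0000 matches the eigenvalue product 0.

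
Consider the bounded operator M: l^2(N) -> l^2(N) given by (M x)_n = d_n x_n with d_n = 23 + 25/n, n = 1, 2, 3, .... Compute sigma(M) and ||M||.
sigma(M) = {23 + 25/n : n ≥ 1} ∪ {23}; ||M|| = 48

A bounded diagonal operator on l^2 with diagonal entries d_n has spectrum equal to the closure of {d_n : n ≥ 1}: every d_n is an eigenvalue (with eigenvector e_n), so {d_n} ⊂ sigma(M); the spectrum is closed, so its closure is too; and for lambda not in the closure, (M - lambda I) has bounded inverse (the diagonal entries 1/(d_n - lambda) are bounded). For our sequence d_n = 23 + 25/n, n = 1, 2, 3, ...:
  - {d_n} = {23 + 25/n : n ≥ 1}; the only limit point is 23
  - closure = {23 + 25/n : n ≥ 1} ∪ {23}
For the norm: a diagonal operator has ||M|| = sup_n |d_n|. Here d_n = 23 + 25/n is positive and decreasing, so sup_n |d_n| = d_1 = 23 + 25 = 48. So ||M|| = 48.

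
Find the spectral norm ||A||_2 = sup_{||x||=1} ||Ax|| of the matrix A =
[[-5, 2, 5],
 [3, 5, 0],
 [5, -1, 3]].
||A||_2 ≈ 7.917 (= sqrt(largest eigenvalue of A^T A))

||A||_2 = sigma_max(A) = sqrt(lambda_max(A^T A)). Form the symmetric matrix M = A^T A =
[[59, 0, -10],
 [0, 30, 7],
 [-10, 7, 34]].
Its characteristic polynomial (trace, sum of principal 2x2 minors, determinant of M give the coefficients) is
  p(λ) = det(λ I - M) = λ^3 - 123λ^2 + 4647λ - 54289.
No integer candidate from the rational root theorem (±divisors of 54289) is a root, so the roots are irrational. The cubic discriminant is Δ = 178930512 > 0, so there are three distinct real roots. p(23) = -308 and p(24) = 215 have opposite signs, so a root lies in (23, 24); Newton's method refines it to λ ≈ 23.5643. p(36) = 251 and p(37) = -84 have opposite signs, so a root lies in (36, 37); Newton's method refines it to λ ≈ 36.7565. p(62) = -659 and p(63) = 332 have opposite signs, so a root lies in (62, 63); Newton's method refines it to λ ≈ 62.6792. Check (Vieta): the three roots sum to 123, matching tr M = 123.
So the eigenvalues of A^T A are ≈ 23.5643, 36.7565, 62.6792 (all ≥ 0, as they must be for A^T A). The largest is λ_max ≈ 62.6792, hence ||A||_2 = sqrt(λ_max) ≈ 7.917.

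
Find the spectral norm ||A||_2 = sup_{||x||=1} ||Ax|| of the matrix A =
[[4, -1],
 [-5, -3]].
||A||_2 = sqrt((51 + sqrt(1445))/2) ≈ 6.6713 (= sqrt(largest eigenvalue of A^T A))

||A||_2 = sigma_max(A) = sqrt(lambda_max(A^T A)). Form the symmetric matrix M = A^T A =
[[41, 11],
 [11, 10]].
Its characteristic polynomial (trace, determinant of M give the coefficients) is
  p(λ) = det(λ I - M) = λ^2 - 51λ + 289.
For λ^2 - 51λ + 289 the discriminant is 1445. It is nonnegative but not a perfect square, so the roots are real and irrational: λ = (51 ± sqrt(1445))/2 ≈ 44.5066, 6.4934.
So the eigenvalues of A^T A are ≈ 6.4934, 44.5066 (all ≥ 0, as they must be for A^T A). The largest is λ_max = (51 + sqrt(1445))/2 ≈ 44.5066, hence ||A||_2 = sqrt(λ_max) = sqrt((51 + sqrt(1445))/2) ≈ 6.6713.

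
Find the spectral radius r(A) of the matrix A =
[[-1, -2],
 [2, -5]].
r(A) = 3

The eigenvalues of A are the roots of its characteristic polynomial. With M = A (coefficients from the trace and determinant):
  p(λ) = det(λ I - M) = λ^2 + 6λ + 9.
For λ^2 + 6λ + 9 the discriminant is 0. It is a perfect square (0^2), so the roots are rational: λ = (-6 ± 0)/2 = -3, -3.
Thus the eigenvalues (to 4 decimals) are -3 (modulus 3). The spectral radius is the largest modulus: r(A) = 3. (Cross-check: r(A) ≤ ||A||_2 ≈ 5.6056; equality holds whenever A is normal, though it can also hold for some non-normal A.)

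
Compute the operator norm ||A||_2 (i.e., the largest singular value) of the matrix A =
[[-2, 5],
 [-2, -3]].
||A||_2 = sqrt((42 + sqrt(740))/2) ≈ 5.8823 (= sqrt(largest eigenvalue of A^T A))

||A||_2 = sigma_max(A) = sqrt(lambda_max(A^T A)). Form the symmetric matrix M = A^T A =
[[8, -4],
 [-4, 34]].
Its characteristic polynomial (trace, determinant of M give the coefficients) is
  p(λ) = det(λ I - M) = λ^2 - 42λ + 256.
For λ^2 - 42λ + 256 the discriminant is 740. It is nonnegative but not a perfect square, so the roots are real and irrational: λ = (42 ± sqrt(740))/2 ≈ 34.6015, 7.3985.
So the eigenvalues of A^T A are ≈ 7.3985, 34.6015 (all ≥ 0, as they must be for A^T A). The largest is λ_max = (42 + sqrt(740))/2 ≈ 34.6015, hence ||A||_2 = sqrt(λ_max) = sqrt((42 + sqrt(740))/2) ≈ 5.8823.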